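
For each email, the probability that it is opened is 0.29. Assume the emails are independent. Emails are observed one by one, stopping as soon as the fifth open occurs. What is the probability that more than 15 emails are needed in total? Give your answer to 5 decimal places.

Needing more than 15 emails ⇔ fewer than 5 successes in the first 15. With X ~ Binomial(15, 0.29), P(Y > 15) = P(X ≤ 4).
  k=0: C(15,0)·0.29^0·0.71^15 = 0.0058732
  k=1: C(15,1)·0.29^1·0.71^14 = 0.0359837
  k=2: C(15,2)·0.29^2·0.71^13 = 0.1028830
  k=3: C(15,3)·0.29^3·0.71^12 = 0.1820982
  k=4: C(15,4)·0.29^4·0.71^11 = 0.2231344
P(X ≤ 4) = 0.5499725

0.54997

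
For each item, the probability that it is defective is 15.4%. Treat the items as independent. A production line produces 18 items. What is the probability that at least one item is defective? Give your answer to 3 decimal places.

P(at least one) = 1 − P(none) = 1 − (1 − 0.154)^18
= 1 − 0.04928 = 0.95072

0.951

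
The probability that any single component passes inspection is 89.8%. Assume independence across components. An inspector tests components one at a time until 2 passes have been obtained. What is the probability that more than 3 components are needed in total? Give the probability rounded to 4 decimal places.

Needing more than 3 components ⇔ fewer than 2 successes in the first 3. With X ~ Binomial(3, 0.898), P(Y > 3) = P(X ≤ 1).
  k=0: C(3,0)·0.898^0·0.102^3 = 0.001061
  k=1: C(3,1)·0.898^1·0.102^2 = 0.028028
P(X ≤ 1) = 0.029090

0.0291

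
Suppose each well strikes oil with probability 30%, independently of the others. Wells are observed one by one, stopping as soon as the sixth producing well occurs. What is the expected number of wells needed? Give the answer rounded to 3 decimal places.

Y = total wells until the sixth success; negative binomial with r=6, p=0.30.
E[Y] = r / p = 6 / 0.30 = 20.00000

20.000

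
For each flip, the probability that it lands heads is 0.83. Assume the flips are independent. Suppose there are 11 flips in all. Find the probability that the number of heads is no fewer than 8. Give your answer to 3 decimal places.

0.899

X ~ Binomial(11, 0.83); P(X ≥ 8) = Σ C(11,k) p^k (1−p)^(11−k) over k:
  k=8: C(11,8)·0.83^8·0.17^3 = 0.18258
  k=9: C(11,9)·0.83^9·0.17^2 = 0.29714
  k=10: C(11,10)·0.83^10·0.17^1 = 0.29015
  k=11: C(11,11)·0.83^11·0.17^0 = 0.12878
Total = 0.89866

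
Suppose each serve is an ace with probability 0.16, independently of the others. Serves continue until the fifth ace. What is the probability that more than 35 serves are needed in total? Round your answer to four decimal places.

0.3209

Needing more than 35 serves ⇔ fewer than 5 successes in the first 35. With X ~ Binomial(35, 0.16), P(Y > 35) = P(X ≤ 4).
  k=0: C(35,0)·0.16^0·0.84^35 = 0.002238
  k=1: C(35,1)·0.16^1·0.84^34 = 0.014917
  k=2: C(35,2)·0.16^2·0.84^33 = 0.048303
  k=3: C(35,3)·0.16^3·0.84^32 = 0.101206
  k=4: C(35,4)·0.16^4·0.84^31 = 0.154219
P(X ≤ 4) = 0.320883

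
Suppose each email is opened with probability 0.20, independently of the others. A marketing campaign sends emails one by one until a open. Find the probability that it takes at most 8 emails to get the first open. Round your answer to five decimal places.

0.83223

Y = number of emails to the first success; geometric, p = 0.20.
P(Y ≤ 8) = 1 − (1−p)^8 = 1 − 0.1677722 = 0.8322278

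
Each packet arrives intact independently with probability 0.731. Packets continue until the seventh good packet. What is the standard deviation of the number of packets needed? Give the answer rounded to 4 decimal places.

1.8772

Y = total packets until the seventh success; negative binomial with r=7, p=0.731.
SD(Y) = √[r(1−p)/p²] = √(3.523835) = 1.877188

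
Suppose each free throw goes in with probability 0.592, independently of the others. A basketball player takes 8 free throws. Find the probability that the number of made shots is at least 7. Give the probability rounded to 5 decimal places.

0.09826

X ~ Binomial(8, 0.592); P(X ≥ 7) = Σ C(8,k) p^k (1−p)^(8−k) over k:
  k=7: C(8,7)·0.592^7·0.408^1 = 0.0831768
  k=8: C(8,8)·0.592^8·0.408^0 = 0.0150860
Total = 0.0982628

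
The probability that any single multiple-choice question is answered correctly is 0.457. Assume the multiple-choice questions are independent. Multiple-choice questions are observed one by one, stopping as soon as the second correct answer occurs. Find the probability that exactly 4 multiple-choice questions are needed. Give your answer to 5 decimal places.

0.18474

Y = trial on which the second success occurs; negative binomial, r=2, p=0.457.
P(Y=4) = C(3,1) · p^2 · (1−p)^2
= 3 · 0.20885 · 0.29485 = 0.1847368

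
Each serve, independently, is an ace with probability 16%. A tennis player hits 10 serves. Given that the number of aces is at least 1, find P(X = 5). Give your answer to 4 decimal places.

X ~ Binomial(10, 0.16). Want P(X=5 | X≥1) = P(X=5) / P(X≥1).
P(X=5) = C(10,5)·0.16^5·0.84^5 = 0.011051
P(X≥1) = 1 − 0.174901 = 0.825099
Ratio = 0.011051 / 0.825099 = 0.013393

0.0134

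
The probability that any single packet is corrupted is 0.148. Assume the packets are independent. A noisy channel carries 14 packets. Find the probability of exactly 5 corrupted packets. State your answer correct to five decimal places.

X ~ Binomial(n=14, p=0.148).
P(X=5) = C(14,5) · p^5 · (1−p)^9
= 2002 · 7.1008e-05 · 0.23657 = 0.0336302

0.03363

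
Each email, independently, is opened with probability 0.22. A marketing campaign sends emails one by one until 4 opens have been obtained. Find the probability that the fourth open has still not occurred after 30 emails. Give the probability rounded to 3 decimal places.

0.078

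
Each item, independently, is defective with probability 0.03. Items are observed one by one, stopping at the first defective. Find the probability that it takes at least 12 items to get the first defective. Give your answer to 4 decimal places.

0.7153

Y = number of items to the first success; geometric, p = 0.03.
P(Y > 11) = P(first 11 all fail) = (1−p)^11 = 0.715301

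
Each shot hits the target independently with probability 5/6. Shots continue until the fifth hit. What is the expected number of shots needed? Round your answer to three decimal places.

Y = total shots until the fifth success; negative binomial with r=5, p=0.833333.
E[Y] = r / p = 5 / 0.833333 = 6.00000

6.000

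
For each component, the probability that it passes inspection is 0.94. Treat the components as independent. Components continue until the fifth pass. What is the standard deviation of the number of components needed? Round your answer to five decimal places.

0.58268

Y = total components until the fifth success; negative binomial with r=5, p=0.94.
SD(Y) = √[r(1−p)/p²] = √(0.3395201) = 0.5826836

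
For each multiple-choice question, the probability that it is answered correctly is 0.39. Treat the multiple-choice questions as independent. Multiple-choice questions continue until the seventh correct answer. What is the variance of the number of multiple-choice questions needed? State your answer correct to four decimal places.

Y = total multiple-choice questions until the seventh success; negative binomial with r=7, p=0.39.
Var(Y) = r(1−p)/p² = 7·0.61 / 0.39² = 28.073636

28.0736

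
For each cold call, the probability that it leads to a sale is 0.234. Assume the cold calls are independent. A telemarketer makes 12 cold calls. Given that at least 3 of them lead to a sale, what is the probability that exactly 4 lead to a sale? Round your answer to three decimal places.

0.315

X ~ Binomial(12, 0.234). Want P(X=4 | X≥3) = P(X=4) / P(X≥3).
P(X=4) = C(12,4)·0.234^4·0.766^8 = 0.17591
P(X≥3) = 1 − 0.04081 − 0.14959 − 0.25134 = 0.55826
Ratio = 0.17591 / 0.55826 = 0.31511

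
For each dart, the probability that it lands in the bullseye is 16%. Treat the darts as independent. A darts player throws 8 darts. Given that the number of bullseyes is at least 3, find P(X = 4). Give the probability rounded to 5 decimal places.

X ~ Binomial(8, 0.16). Want P(X=4 | X≥3) = P(X=4) / P(X≥3).
P(X=4) = C(8,4)·0.16^4·0.84^4 = 0.0228399
P(X≥3) = 1 − 0.2478759 − 0.3777156 − 0.2518104 = 0.1225980
Ratio = 0.0228399 / 0.1225980 = 0.1862995

0.18630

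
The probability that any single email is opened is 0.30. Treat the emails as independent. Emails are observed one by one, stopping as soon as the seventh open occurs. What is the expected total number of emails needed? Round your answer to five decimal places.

Y = total emails until the seventh success; negative binomial with r=7, p=0.30.
E[Y] = r / p = 7 / 0.30 = 23.3333333

23.33333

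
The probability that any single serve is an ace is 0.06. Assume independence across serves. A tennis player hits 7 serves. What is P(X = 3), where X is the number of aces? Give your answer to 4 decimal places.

0.0059

X ~ Binomial(n=7, p=0.06).
P(X=3) = C(7,3) · p^3 · (1−p)^4
= 35 · 0.000216 · 0.78075 = 0.005902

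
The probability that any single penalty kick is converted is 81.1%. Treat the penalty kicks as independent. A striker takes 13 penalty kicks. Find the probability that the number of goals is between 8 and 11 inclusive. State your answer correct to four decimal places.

X ~ Binomial(13, 0.811); P(8 ≤ X ≤ 11) = Σ C(13,k) p^k (1−p)^(13−k) over k:
  k=8: C(13,8)·0.811^8·0.189^5 = 0.058084
  k=9: C(13,9)·0.811^9·0.189^4 = 0.138465
  k=10: C(13,10)·0.811^10·0.189^3 = 0.237662
  k=11: C(13,11)·0.811^11·0.189^2 = 0.278130
Total = 0.712341

0.7123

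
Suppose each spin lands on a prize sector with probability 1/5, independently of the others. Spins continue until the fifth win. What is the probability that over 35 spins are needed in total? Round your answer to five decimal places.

Needing more than 35 spins ⇔ fewer than 5 successes in the first 35. With X ~ Binomial(35, 0.20), P(Y > 35) = P(X ≤ 4).
  k=0: C(35,0)·0.20^0·0.80^35 = 0.0004056
  k=1: C(35,1)·0.20^1·0.80^34 = 0.0035494
  k=2: C(35,2)·0.20^2·0.80^33 = 0.0150850
  k=3: C(35,3)·0.20^3·0.80^32 = 0.0414839
  k=4: C(35,4)·0.20^4·0.80^31 = 0.0829677
P(X ≤ 4) = 0.1434917

0.14349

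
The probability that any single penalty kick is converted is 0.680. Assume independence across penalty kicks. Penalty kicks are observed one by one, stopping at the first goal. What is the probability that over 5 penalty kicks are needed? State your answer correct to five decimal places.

Y = number of penalty kicks to the first success; geometric, p = 0.68.
P(Y > 5) = P(first 5 all fail) = (1−p)^5 = 0.0033554

0.00336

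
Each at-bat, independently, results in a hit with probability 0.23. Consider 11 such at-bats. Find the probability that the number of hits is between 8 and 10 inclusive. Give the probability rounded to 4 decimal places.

0.0007

X ~ Binomial(11, 0.23); P(8 ≤ X ≤ 10) = Σ C(11,k) p^k (1−p)^(11−k) over k:
  k=8: C(11,8)·0.23^8·0.77^3 = 0.000590
  k=9: C(11,9)·0.23^9·0.77^2 = 0.000059
  k=10: C(11,10)·0.23^10·0.77^1 = 0.000004
Total = 0.000652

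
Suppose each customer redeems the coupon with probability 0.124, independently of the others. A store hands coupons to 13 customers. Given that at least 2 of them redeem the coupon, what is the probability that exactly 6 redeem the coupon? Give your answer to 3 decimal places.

0.005

X ~ Binomial(13, 0.124). Want P(X=6 | X≥2) = P(X=6) / P(X≥2).
P(X=6) = C(13,6)·0.124^6·0.876^7 = 0.00247
P(X≥2) = 1 − 0.17888 − 0.32917 = 0.49196
Ratio = 0.00247 / 0.49196 = 0.00502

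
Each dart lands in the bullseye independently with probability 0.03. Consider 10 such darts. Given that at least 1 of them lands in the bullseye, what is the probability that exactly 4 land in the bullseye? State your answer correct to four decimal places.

0.0005

X ~ Binomial(10, 0.03). Want P(X=4 | X≥1) = P(X=4) / P(X≥1).
P(X=4) = C(10,4)·0.03^4·0.97^6 = 0.000142
P(X≥1) = 1 − 0.737424 = 0.262576
Ratio = 0.000142 / 0.262576 = 0.000540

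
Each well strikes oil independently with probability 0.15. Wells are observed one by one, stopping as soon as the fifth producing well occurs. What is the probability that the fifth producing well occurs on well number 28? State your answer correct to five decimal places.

0.03172

Y = trial on which the fifth success occurs; negative binomial, r=5, p=0.15.
P(Y=28) = C(27,4) · p^5 · (1−p)^23
= 17550 · 7.5937e-05 · 0.023803 = 0.0317226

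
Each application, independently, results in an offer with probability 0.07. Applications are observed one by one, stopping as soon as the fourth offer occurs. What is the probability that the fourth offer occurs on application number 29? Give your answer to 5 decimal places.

0.01282

Y = trial on which the fourth success occurs; negative binomial, r=4, p=0.07.
P(Y=29) = C(28,3) · p^4 · (1−p)^25
= 3276 · 2.401e-05 · 0.16296 = 0.0128177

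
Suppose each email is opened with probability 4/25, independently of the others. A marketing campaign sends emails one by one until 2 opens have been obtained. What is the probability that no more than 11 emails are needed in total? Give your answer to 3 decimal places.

Finishing within 11 emails ⇔ at least 2 successes in the first 11. With X ~ Binomial(11, 0.16), P(Y ≤ 11) = 1 − P(X ≤ 1).
  k=0: C(11,0)·0.16^0·0.84^11 = 0.14692
  k=1: C(11,1)·0.16^1·0.84^10 = 0.30783
1 − 0.45474 = 0.54526

0.545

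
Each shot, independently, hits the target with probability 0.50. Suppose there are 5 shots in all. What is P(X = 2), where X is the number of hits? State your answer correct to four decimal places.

X ~ Binomial(n=5, p=0.50).
P(X=2) = C(5,2) · p^2 · (1−p)^3
= 10 · 0.25 · 0.125 = 0.312500

0.3125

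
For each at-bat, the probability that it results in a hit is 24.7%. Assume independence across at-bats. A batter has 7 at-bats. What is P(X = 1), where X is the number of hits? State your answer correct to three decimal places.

X ~ Binomial(n=7, p=0.247).
P(X=1) = C(7,1) · p^1 · (1−p)^6
= 7 · 0.247 · 0.18229 = 0.31518

0.315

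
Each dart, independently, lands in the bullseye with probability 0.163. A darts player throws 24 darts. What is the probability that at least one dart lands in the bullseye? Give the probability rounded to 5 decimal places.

0.98602

P(at least one) = 1 − P(none) = 1 − (1 − 0.163)^24
= 1 − 0.0139769 = 0.9860231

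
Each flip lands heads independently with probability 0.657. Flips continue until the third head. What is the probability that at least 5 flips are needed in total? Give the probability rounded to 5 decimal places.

Needing more than 4 flips ⇔ fewer than 3 successes in the first 4. With X ~ Binomial(4, 0.657), P(Y > 4) = P(X ≤ 2).
  k=0: C(4,0)·0.657^0·0.343^4 = 0.0138413
  k=1: C(4,1)·0.657^1·0.343^3 = 0.1060493
  k=2: C(4,2)·0.657^2·0.343^2 = 0.3046984
P(X ≤ 2) = 0.4245890

0.42459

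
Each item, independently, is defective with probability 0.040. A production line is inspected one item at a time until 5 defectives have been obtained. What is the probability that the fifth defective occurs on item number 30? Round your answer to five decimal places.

0.00088

Y = trial on which the fifth success occurs; negative binomial, r=5, p=0.04.
P(Y=30) = C(29,4) · p^5 · (1−p)^25
= 23751 · 1.024e-07 · 0.3604 = 0.0008765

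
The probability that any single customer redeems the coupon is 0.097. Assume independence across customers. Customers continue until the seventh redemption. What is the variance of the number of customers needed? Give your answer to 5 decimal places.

671.80359

Y = total customers until the seventh success; negative binomial with r=7, p=0.097.
Var(Y) = r(1−p)/p² = 7·0.903 / 0.097² = 671.8035923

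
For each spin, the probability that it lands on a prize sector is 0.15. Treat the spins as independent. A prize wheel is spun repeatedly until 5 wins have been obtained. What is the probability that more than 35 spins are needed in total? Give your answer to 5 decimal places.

0.38075

Needing more than 35 spins ⇔ fewer than 5 successes in the first 35. With X ~ Binomial(35, 0.15), P(Y > 35) = P(X ≤ 4).
  k=0: C(35,0)·0.15^0·0.85^35 = 0.0033858
  k=1: C(35,1)·0.15^1·0.85^34 = 0.0209123
  k=2: C(35,2)·0.15^2·0.85^33 = 0.0627370
  k=3: C(35,3)·0.15^3·0.85^32 = 0.1217837
  k=4: C(35,4)·0.15^4·0.85^31 = 0.1719299
P(X ≤ 4) = 0.3807487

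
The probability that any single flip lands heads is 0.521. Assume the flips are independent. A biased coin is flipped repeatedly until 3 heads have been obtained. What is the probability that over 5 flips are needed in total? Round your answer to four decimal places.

0.4607

Needing more than 5 flips ⇔ fewer than 3 successes in the first 5. With X ~ Binomial(5, 0.521), P(Y > 5) = P(X ≤ 2).
  k=0: C(5,0)·0.521^0·0.479^5 = 0.025216
  k=1: C(5,1)·0.521^1·0.479^4 = 0.137135
  k=2: C(5,2)·0.521^2·0.479^3 = 0.298320
P(X ≤ 2) = 0.460671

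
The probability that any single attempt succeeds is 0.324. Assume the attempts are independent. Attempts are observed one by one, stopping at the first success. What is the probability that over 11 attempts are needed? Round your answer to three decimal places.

Y = number of attempts to the first success; geometric, p = 0.324.
P(Y > 11) = P(first 11 all fail) = (1−p)^11 = 0.01347

0.013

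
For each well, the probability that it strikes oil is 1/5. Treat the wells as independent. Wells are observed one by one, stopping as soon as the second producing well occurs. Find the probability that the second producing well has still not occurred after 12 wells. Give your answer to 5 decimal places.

0.27488

Needing more than 12 wells ⇔ fewer than 2 successes in the first 12. With X ~ Binomial(12, 0.20), P(Y > 12) = P(X ≤ 1).
  k=0: C(12,0)·0.20^0·0.80^12 = 0.0687195
  k=1: C(12,1)·0.20^1·0.80^11 = 0.2061584
P(X ≤ 1) = 0.2748779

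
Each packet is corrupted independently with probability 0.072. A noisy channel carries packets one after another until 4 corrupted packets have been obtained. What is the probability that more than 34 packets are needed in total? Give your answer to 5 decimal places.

Needing more than 34 packets ⇔ fewer than 4 successes in the first 34. With X ~ Binomial(34, 0.072), P(Y > 34) = P(X ≤ 3).
  k=0: C(34,0)·0.072^0·0.928^34 = 0.0788190
  k=1: C(34,1)·0.072^1·0.928^33 = 0.2079192
  k=2: C(34,2)·0.072^2·0.928^32 = 0.2661724
  k=3: C(34,3)·0.072^3·0.928^31 = 0.2202806
P(X ≤ 3) = 0.7731914

0.77319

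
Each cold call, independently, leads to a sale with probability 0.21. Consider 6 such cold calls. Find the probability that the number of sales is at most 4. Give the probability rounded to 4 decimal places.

0.9980

X ~ Binomial(6, 0.21); P(X ≤ 4) = Σ C(6,k) p^k (1−p)^(6−k) over k:
  k=0: C(6,0)·0.21^0·0.79^6 = 0.243087
  k=1: C(6,1)·0.21^1·0.79^5 = 0.387709
  k=2: C(6,2)·0.21^2·0.79^4 = 0.257655
  k=3: C(6,3)·0.21^3·0.79^3 = 0.091321
  k=4: C(6,4)·0.21^4·0.79^2 = 0.018206
Total = 0.997978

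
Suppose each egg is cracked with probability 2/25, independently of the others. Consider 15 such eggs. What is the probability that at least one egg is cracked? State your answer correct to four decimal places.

0.7137

P(at least one) = 1 − P(none) = 1 − (1 − 0.08)^15
= 1 − 0.286297 = 0.713703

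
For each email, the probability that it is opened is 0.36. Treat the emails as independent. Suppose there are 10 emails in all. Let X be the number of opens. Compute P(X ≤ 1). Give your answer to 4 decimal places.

X ~ Binomial(10, 0.36); P(X ≤ 1) = Σ C(10,k) p^k (1−p)^(10−k) over k:
  k=0: C(10,0)·0.36^0·0.64^10 = 0.011529
  k=1: C(10,1)·0.36^1·0.64^9 = 0.064852
Total = 0.076381

0.0764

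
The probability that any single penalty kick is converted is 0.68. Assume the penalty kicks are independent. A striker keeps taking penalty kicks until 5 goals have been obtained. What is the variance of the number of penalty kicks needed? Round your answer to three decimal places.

Y = total penalty kicks until the fifth success; negative binomial with r=5, p=0.68.
Var(Y) = r(1−p)/p² = 5·0.32 / 0.68² = 3.46021

3.460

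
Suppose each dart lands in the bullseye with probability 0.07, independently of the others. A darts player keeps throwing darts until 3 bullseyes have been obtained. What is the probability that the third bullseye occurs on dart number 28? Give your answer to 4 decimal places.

Y = trial on which the third success occurs; negative binomial, r=3, p=0.07.
P(Y=28) = C(27,2) · p^3 · (1−p)^25
= 351 · 0.000343 · 0.16296 = 0.019619

0.0196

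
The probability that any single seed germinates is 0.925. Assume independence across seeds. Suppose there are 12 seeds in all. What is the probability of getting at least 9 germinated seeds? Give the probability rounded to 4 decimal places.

X ~ Binomial(12, 0.925); P(X ≥ 9) = Σ C(12,k) p^k (1−p)^(12−k) over k:
  k=9: C(12,9)·0.925^9·0.075^3 = 0.046013
  k=10: C(12,10)·0.925^10·0.075^2 = 0.170249
  k=11: C(12,11)·0.925^11·0.075^1 = 0.381770
  k=12: C(12,12)·0.925^12·0.075^0 = 0.392375
Total = 0.990406

0.9904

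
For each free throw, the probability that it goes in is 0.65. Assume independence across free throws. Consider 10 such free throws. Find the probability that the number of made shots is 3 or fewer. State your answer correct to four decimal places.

0.0260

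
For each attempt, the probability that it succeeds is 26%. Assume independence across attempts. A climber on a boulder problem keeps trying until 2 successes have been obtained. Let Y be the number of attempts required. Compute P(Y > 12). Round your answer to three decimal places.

Needing more than 12 attempts ⇔ fewer than 2 successes in the first 12. With X ~ Binomial(12, 0.26), P(Y > 12) = P(X ≤ 1).
  k=0: C(12,0)·0.26^0·0.74^12 = 0.02696
  k=1: C(12,1)·0.26^1·0.74^11 = 0.11369
P(X ≤ 1) = 0.14065

0.141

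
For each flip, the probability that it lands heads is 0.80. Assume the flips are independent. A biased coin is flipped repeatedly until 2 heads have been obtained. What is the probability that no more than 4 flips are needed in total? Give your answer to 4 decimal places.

0.9728

Finishing within 4 flips ⇔ at least 2 successes in the first 4. With X ~ Binomial(4, 0.80), P(Y ≤ 4) = 1 − P(X ≤ 1).
  k=0: C(4,0)·0.80^0·0.20^4 = 0.001600
  k=1: C(4,1)·0.80^1·0.20^3 = 0.025600
1 − 0.027200 = 0.972800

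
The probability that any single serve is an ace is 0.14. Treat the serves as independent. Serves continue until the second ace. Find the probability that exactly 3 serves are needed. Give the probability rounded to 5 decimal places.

Y = trial on which the second success occurs; negative binomial, r=2, p=0.14.
P(Y=3) = C(2,1) · p^2 · (1−p)^1
= 2 · 0.0196 · 0.86 = 0.0337120

0.03371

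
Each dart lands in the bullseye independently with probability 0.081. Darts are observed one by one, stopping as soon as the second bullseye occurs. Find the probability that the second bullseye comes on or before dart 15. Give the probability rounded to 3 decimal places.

Finishing within 15 darts ⇔ at least 2 successes in the first 15. With X ~ Binomial(15, 0.081), P(Y ≤ 15) = 1 − P(X ≤ 1).
  k=0: C(15,0)·0.081^0·0.919^15 = 0.28166
  k=1: C(15,1)·0.081^1·0.919^14 = 0.37239
1 − 0.65405 = 0.34595

0.346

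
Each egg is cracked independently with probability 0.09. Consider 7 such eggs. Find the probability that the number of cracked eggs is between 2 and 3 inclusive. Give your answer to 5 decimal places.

0.12364

X ~ Binomial(7, 0.09); P(2 ≤ X ≤ 3) = Σ C(7,k) p^k (1−p)^(7−k) over k:
  k=2: C(7,2)·0.09^2·0.91^5 = 0.1061479
  k=3: C(7,3)·0.09^3·0.91^4 = 0.0174969
Total = 0.1236448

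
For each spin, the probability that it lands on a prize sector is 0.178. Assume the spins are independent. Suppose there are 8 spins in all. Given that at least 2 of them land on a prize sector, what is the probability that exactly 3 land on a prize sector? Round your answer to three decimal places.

0.275

X ~ Binomial(8, 0.178). Want P(X=3 | X≥2) = P(X=3) / P(X≥2).
P(X=3) = C(8,3)·0.178^3·0.822^5 = 0.11852
P(X≥2) = 1 − 0.20844 − 0.36109 = 0.43048
Ratio = 0.11852 / 0.43048 = 0.27533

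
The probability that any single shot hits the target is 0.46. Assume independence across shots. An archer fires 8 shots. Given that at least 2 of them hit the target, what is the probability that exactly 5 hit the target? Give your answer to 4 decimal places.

X ~ Binomial(8, 0.46). Want P(X=5 | X≥2) = P(X=5) / P(X≥2).
P(X=5) = C(8,5)·0.46^5·0.54^3 = 0.181618
P(X≥2) = 1 − 0.007230 − 0.049272 = 0.943497
Ratio = 0.181618 / 0.943497 = 0.192494

0.1925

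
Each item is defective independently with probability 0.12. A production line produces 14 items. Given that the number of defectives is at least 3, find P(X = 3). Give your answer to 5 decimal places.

0.66583

X ~ Binomial(14, 0.12). Want P(X=3 | X≥3) = P(X=3) / P(X≥3).
P(X=3) = C(14,3)·0.12^3·0.88^11 = 0.1541539
P(X≥3) = 1 − 0.1670157 − 0.3188482 − 0.2826155 = 0.2315205
Ratio = 0.1541539 / 0.2315205 = 0.6658325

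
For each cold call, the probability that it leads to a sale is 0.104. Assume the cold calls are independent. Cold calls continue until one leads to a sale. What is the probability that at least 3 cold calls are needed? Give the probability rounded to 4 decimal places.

Y = number of cold calls to the first success; geometric, p = 0.104.
P(Y > 2) = P(first 2 all fail) = (1−p)^2 = 0.802816

0.8028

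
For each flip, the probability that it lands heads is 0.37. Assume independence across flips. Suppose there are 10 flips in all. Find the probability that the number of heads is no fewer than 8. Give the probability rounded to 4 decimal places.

0.0071

X ~ Binomial(10, 0.37); P(X ≥ 8) = Σ C(10,k) p^k (1−p)^(10−k) over k:
  k=8: C(10,8)·0.37^8·0.63^2 = 0.006273
  k=9: C(10,9)·0.37^9·0.63^1 = 0.000819
  k=10: C(10,10)·0.37^10·0.63^0 = 0.000048
Total = 0.007140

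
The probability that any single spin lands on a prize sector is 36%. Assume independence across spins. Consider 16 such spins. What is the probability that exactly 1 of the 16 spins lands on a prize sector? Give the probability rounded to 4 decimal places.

X ~ Binomial(n=16, p=0.36).
P(X=1) = C(16,1) · p^1 · (1−p)^15
= 16 · 0.36 · 0.0012379 = 0.007131

0.0071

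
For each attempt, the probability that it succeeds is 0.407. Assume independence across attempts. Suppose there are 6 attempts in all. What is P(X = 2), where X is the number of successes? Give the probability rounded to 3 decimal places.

0.307

X ~ Binomial(n=6, p=0.407).
P(X=2) = C(6,2) · p^2 · (1−p)^4
= 15 · 0.16565 · 0.12366 = 0.30725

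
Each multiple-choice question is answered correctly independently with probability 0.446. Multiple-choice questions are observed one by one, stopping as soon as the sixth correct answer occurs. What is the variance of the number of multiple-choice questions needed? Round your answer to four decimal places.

16.7106

Y = total multiple-choice questions until the sixth success; negative binomial with r=6, p=0.446.
Var(Y) = r(1−p)/p² = 6·0.554 / 0.446² = 16.710571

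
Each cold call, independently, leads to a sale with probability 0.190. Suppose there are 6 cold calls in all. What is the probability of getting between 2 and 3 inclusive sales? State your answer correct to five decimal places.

0.30600

X ~ Binomial(6, 0.19); P(2 ≤ X ≤ 3) = Σ C(6,k) p^k (1−p)^(6−k) over k:
  k=2: C(6,2)·0.19^2·0.81^4 = 0.2330980
  k=3: C(6,3)·0.19^3·0.81^3 = 0.0729031
Total = 0.3060011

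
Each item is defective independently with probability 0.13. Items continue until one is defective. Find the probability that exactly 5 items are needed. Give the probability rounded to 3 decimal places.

0.074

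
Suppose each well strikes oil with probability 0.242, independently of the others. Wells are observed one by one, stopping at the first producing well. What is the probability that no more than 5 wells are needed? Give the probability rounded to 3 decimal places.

Y = number of wells to the first success; geometric, p = 0.242.
P(Y ≤ 5) = 1 − (1−p)^5 = 1 − 0.25023 = 0.74977

0.750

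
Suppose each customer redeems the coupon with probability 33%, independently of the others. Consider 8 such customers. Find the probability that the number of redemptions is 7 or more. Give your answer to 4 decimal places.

X ~ Binomial(8, 0.33); P(X ≥ 7) = Σ C(8,k) p^k (1−p)^(8−k) over k:
  k=7: C(8,7)·0.33^7·0.67^1 = 0.002284
  k=8: C(8,8)·0.33^8·0.67^0 = 0.000141
Total = 0.002425

0.0024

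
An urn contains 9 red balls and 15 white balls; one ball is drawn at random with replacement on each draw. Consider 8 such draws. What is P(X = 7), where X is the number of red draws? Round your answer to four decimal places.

0.0052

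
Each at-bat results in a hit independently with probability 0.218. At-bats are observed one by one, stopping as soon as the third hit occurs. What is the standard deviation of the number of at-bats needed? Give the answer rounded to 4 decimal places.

7.0260

Y = total at-bats until the third success; negative binomial with r=3, p=0.218.
SD(Y) = √[r(1−p)/p²] = √(49.364532) = 7.025990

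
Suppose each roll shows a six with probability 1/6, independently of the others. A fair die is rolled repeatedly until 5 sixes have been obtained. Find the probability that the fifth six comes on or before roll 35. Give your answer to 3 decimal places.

0.716

Finishing within 35 rolls ⇔ at least 5 successes in the first 35. With X ~ Binomial(35, 0.166667), P(Y ≤ 35) = 1 − P(X ≤ 4).
  k=0: C(35,0)·0.166667^0·0.833333^35 = 0.00169
  k=1: C(35,1)·0.166667^1·0.833333^34 = 0.01185
  k=2: C(35,2)·0.166667^2·0.833333^33 = 0.04029
  k=3: C(35,3)·0.166667^3·0.833333^32 = 0.08865
  k=4: C(35,4)·0.166667^4·0.833333^31 = 0.14183
1 − 0.28432 = 0.71568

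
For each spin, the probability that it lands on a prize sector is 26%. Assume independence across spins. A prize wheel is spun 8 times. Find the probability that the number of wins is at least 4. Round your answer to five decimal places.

X ~ Binomial(8, 0.26); P(X ≥ 4) = Σ C(8,k) p^k (1−p)^(8−k) over k:
  k=4: C(8,4)·0.26^4·0.74^4 = 0.0959220
  k=5: C(8,5)·0.26^5·0.74^3 = 0.0269619
  k=6: C(8,6)·0.26^6·0.74^2 = 0.0047365
  k=7: C(8,7)·0.26^7·0.74^1 = 0.0004755
  k=8: C(8,8)·0.26^8·0.74^0 = 0.0000209
Total = 0.1281168

0.12812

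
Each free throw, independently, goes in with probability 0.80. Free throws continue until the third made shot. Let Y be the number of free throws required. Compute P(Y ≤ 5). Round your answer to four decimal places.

Finishing within 5 free throws ⇔ at least 3 successes in the first 5. With X ~ Binomial(5, 0.80), P(Y ≤ 5) = 1 − P(X ≤ 2).
  k=0: C(5,0)·0.80^0·0.20^5 = 0.000320
  k=1: C(5,1)·0.80^1·0.20^4 = 0.006400
  k=2: C(5,2)·0.80^2·0.20^3 = 0.051200
1 − 0.057920 = 0.942080

0.9421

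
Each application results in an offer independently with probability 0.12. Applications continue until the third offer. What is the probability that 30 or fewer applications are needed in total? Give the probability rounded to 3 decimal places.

0.715

Finishing within 30 applications ⇔ at least 3 successes in the first 30. With X ~ Binomial(30, 0.12), P(Y ≤ 30) = 1 − P(X ≤ 2).
  k=0: C(30,0)·0.12^0·0.88^30 = 0.02160
  k=1: C(30,1)·0.12^1·0.88^29 = 0.08837
  k=2: C(30,2)·0.12^2·0.88^28 = 0.17473
1 − 0.28470 = 0.71530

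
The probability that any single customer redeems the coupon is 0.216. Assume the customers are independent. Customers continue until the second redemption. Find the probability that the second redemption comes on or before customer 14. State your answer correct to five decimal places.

0.83901

Finishing within 14 customers ⇔ at least 2 successes in the first 14. With X ~ Binomial(14, 0.216), P(Y ≤ 14) = 1 − P(X ≤ 1).
  k=0: C(14,0)·0.216^0·0.784^14 = 0.0331455
  k=1: C(14,1)·0.216^1·0.784^13 = 0.1278470
1 − 0.1609925 = 0.8390075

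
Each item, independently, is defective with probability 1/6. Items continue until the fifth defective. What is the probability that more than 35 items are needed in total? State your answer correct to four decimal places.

Needing more than 35 items ⇔ fewer than 5 successes in the first 35. With X ~ Binomial(35, 0.166667), P(Y > 35) = P(X ≤ 4).
  k=0: C(35,0)·0.166667^0·0.833333^35 = 0.001693
  k=1: C(35,1)·0.166667^1·0.833333^34 = 0.011851
  k=2: C(35,2)·0.166667^2·0.833333^33 = 0.040293
  k=3: C(35,3)·0.166667^3·0.833333^32 = 0.088645
  k=4: C(35,4)·0.166667^4·0.833333^31 = 0.141833
P(X ≤ 4) = 0.284315

0.2843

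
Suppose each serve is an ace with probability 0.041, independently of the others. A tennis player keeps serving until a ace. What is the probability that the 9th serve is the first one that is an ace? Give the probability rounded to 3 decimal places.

0.029

Geometric (trials to first success), p = 0.041.
P(Y = 9) = (1−p)^8 · p = 0.7154 · 0.041 = 0.02933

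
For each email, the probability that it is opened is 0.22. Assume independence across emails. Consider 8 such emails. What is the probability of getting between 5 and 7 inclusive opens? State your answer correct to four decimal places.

X ~ Binomial(8, 0.22); P(5 ≤ X ≤ 7) = Σ C(8,k) p^k (1−p)^(8−k) over k:
  k=5: C(8,5)·0.22^5·0.78^3 = 0.013696
  k=6: C(8,6)·0.22^6·0.78^2 = 0.001931
  k=7: C(8,7)·0.22^7·0.78^1 = 0.000156
Total = 0.015783

0.0158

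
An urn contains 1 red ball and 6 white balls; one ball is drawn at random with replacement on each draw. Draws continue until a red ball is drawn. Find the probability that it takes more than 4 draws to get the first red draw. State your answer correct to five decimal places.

Y = number of draws to the first success; geometric, p = 0.142857.
P(Y > 4) = P(first 4 all fail) = (1−p)^4 = 0.5397751

0.53978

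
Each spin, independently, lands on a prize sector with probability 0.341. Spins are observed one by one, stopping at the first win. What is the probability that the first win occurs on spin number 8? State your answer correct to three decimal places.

Geometric (trials to first success), p = 0.341.
P(Y = 8) = (1−p)^7 · p = 0.053976 · 0.341 = 0.01841

0.018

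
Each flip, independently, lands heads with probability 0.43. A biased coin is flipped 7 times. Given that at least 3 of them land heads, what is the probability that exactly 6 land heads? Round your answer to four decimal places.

X ~ Binomial(7, 0.43). Want P(X=6 | X≥3) = P(X=6) / P(X≥3).
P(X=6) = C(7,6)·0.43^6·0.57^1 = 0.025222
P(X≥3) = 1 − 0.019549 − 0.103232 − 0.233631 = 0.643588
Ratio = 0.025222 / 0.643588 = 0.039190

0.0392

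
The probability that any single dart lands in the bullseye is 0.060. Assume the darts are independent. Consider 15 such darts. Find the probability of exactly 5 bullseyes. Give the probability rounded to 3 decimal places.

0.001

X ~ Binomial(n=15, p=0.06).
P(X=5) = C(15,5) · p^5 · (1−p)^10
= 3003 · 7.776e-07 · 0.53862 = 0.00126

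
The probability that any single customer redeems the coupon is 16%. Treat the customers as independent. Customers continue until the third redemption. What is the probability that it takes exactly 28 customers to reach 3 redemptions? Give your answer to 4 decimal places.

Y = trial on which the third success occurs; negative binomial, r=3, p=0.16.
P(Y=28) = C(27,2) · p^3 · (1−p)^25
= 351 · 0.004096 · 0.012793 = 0.018393

0.0184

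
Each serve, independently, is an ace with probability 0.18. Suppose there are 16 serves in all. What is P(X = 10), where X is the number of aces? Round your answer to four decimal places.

X ~ Binomial(n=16, p=0.18).
P(X=10) = C(16,10) · p^10 · (1−p)^6
= 8008 · 3.5705e-08 · 0.30401 = 0.000087

0.0001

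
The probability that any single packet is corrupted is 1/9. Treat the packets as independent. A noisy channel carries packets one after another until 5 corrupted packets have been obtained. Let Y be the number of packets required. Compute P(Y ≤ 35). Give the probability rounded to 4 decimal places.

0.3479

Finishing within 35 packets ⇔ at least 5 successes in the first 35. With X ~ Binomial(35, 0.111111), P(Y ≤ 35) = 1 − P(X ≤ 4).
  k=0: C(35,0)·0.111111^0·0.888889^35 = 0.016205
  k=1: C(35,1)·0.111111^1·0.888889^34 = 0.070899
  k=2: C(35,2)·0.111111^2·0.888889^33 = 0.150660
  k=3: C(35,3)·0.111111^3·0.888889^32 = 0.207158
  k=4: C(35,4)·0.111111^4·0.888889^31 = 0.207158
1 − 0.652080 = 0.347920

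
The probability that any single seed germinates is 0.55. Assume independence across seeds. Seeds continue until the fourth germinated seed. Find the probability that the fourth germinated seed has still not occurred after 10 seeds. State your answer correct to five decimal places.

0.10199

Needing more than 10 seeds ⇔ fewer than 4 successes in the first 10. With X ~ Binomial(10, 0.55), P(Y > 10) = P(X ≤ 3).
  k=0: C(10,0)·0.55^0·0.45^10 = 0.0003405
  k=1: C(10,1)·0.55^1·0.45^9 = 0.0041617
  k=2: C(10,2)·0.55^2·0.45^8 = 0.0228896
  k=3: C(10,3)·0.55^3·0.45^7 = 0.0746031
P(X ≤ 3) = 0.1019949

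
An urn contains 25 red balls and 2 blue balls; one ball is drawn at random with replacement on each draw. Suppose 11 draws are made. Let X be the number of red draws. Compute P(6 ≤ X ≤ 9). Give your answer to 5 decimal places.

X ~ Binomial(11, 0.925926); P(6 ≤ X ≤ 9) = Σ C(11,k) p^k (1−p)^(11−k) over k:
  k=6: C(11,6)·0.925926^6·0.074074^5 = 0.0006493
  k=7: C(11,7)·0.925926^7·0.074074^4 = 0.0057971
  k=8: C(11,8)·0.925926^8·0.074074^3 = 0.0362320
  k=9: C(11,9)·0.925926^9·0.074074^2 = 0.1509668
Total = 0.1936452

0.19365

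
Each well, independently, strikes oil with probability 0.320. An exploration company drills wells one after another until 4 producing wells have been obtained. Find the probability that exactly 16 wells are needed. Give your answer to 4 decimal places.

0.0466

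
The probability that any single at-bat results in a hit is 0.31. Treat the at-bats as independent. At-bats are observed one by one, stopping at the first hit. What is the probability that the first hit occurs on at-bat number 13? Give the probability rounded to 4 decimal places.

Geometric (trials to first success), p = 0.31.
P(Y = 13) = (1−p)^12 · p = 0.011646 · 0.31 = 0.003610

0.0036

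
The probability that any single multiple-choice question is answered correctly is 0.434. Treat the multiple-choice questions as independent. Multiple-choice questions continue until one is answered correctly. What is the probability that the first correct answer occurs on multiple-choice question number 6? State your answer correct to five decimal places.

0.02521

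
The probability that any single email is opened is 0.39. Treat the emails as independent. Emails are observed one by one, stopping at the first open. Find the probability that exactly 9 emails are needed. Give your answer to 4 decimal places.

Geometric (trials to first success), p = 0.39.
P(Y = 9) = (1−p)^8 · p = 0.019171 · 0.39 = 0.007477

0.0075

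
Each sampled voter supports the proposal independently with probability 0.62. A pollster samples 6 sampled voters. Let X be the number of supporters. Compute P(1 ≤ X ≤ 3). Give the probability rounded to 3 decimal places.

0.411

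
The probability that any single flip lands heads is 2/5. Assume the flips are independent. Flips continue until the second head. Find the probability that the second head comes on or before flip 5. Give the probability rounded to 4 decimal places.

Finishing within 5 flips ⇔ at least 2 successes in the first 5. With X ~ Binomial(5, 0.40), P(Y ≤ 5) = 1 − P(X ≤ 1).
  k=0: C(5,0)·0.40^0·0.60^5 = 0.077760
  k=1: C(5,1)·0.40^1·0.60^4 = 0.259200
1 − 0.336960 = 0.663040

0.6630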